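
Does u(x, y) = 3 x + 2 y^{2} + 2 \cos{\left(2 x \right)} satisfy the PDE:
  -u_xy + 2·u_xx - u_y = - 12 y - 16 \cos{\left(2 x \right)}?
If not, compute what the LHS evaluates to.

Evaluate each term of the left-hand side for u = 3 x + 2 y^{2} + 2 \cos{\left(2 x \right)}.
Derivatives:
  u_xy = 0
  u_xx = - 8 \cos{\left(2 x \right)}
  u_y = 4 y
Terms:
  -u_xy = 0
  2·u_xx = - 16 \cos{\left(2 x \right)}
  -u_y = - 4 y
Sum: LHS = - 4 y - 16 \cos{\left(2 x \right)}
Given right-hand side: - 12 y - 16 \cos{\left(2 x \right)}. Difference LHS − RHS = 8 y ≠ 0, so u is not a solution.

Answer: No, the LHS evaluates to - 4 y - 16 \cos{\left(2 x \right)}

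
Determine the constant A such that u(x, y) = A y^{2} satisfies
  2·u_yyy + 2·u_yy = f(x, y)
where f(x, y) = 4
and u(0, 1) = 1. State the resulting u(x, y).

Answer: u(x, y) = y^{2}

Derivation:
Substitute the ansatz u = A y^{2} into the left-hand side.
Derivatives of the ansatz:
  u_yyy = 0
  u_yy = 2 A
Term by term:
  2·u_yyy = 0
  2·u_yy = 4 A
So the left-hand side equals
  4 A
This must equal f(x, y) = 4 identically.
Matching coefficients of the independent functions:
  [constant term]:  4 A = 4
Solving: A = 1.
Check against the point condition:
  u(0, 1) = 1  ⟹  A = 1  ✓
Hence u(x, y) = y^{2}.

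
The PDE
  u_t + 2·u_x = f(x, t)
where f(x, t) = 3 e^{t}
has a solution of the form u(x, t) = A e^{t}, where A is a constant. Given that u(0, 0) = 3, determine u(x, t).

Substitute the ansatz u = A e^{t} into the left-hand side.
Derivatives of the ansatz:
  u_t = A e^{t}
  u_x = 0
Term by term:
  u_t = A e^{t}
  2·u_x = 0
So the left-hand side equals
  A e^{t}
This must equal f(x, t) = 3 e^{t} identically.
Matching coefficients of the independent functions:
  [e^{t}]:  A = 3
Solving: A = 3.
Check against the point condition:
  u(0, 0) = 3  ⟹  A = 3  ✓
Hence u(x, t) = 3 e^{t}.

Answer: u(x, t) = 3 e^{t}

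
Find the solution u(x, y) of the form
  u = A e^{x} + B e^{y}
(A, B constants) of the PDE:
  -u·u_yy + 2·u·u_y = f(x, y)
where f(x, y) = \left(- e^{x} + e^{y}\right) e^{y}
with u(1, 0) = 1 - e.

Answer: u(x, y) = - e^{x} + e^{y}

Derivation:
Substitute the ansatz u = A e^{x} + B e^{y} into the left-hand side.
Derivatives of the ansatz:
  u_yy = B e^{y}
  u_y = B e^{y}
Term by term:
  -u·u_yy = - A B e^{x} e^{y} - B^{2} e^{2 y}
  2·u·u_y = 2 A B e^{x} e^{y} + 2 B^{2} e^{2 y}
So the left-hand side equals
  A B e^{x} e^{y} + B^{2} e^{2 y}
This must equal f(x, y) = \left(- e^{x} + e^{y}\right) e^{y} identically.
Matching coefficients of the independent functions:
  [e^{x} e^{y}]:  A B = -1
  [e^{2 y}]:  B^{2} = 1
These equations allow (A, B) = (-1, 1) or (1, -1).
Impose the point condition(s):
  u(1, 0) = 1 - e  ⟹  e A + B = 1 - e
Only A = -1, B = 1 satisfies everything.
Hence u(x, y) = - e^{x} + e^{y}.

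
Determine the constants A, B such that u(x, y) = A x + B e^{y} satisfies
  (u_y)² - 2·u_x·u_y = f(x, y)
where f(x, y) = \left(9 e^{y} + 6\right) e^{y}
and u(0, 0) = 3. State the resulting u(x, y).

Answer: u(x, y) = - x + 3 e^{y}

Derivation:
Substitute the ansatz u = A x + B e^{y} into the left-hand side.
Derivatives of the ansatz:
  u_y = B e^{y}
  u_x = A
Term by term:
  (u_y)² = B^{2} e^{2 y}
  -2·u_x·u_y = - 2 A B e^{y}
So the left-hand side equals
  - 2 A B e^{y} + B^{2} e^{2 y}
This must equal f(x, y) = \left(9 e^{y} + 6\right) e^{y} identically.
Matching coefficients of the independent functions:
  [e^{y}]:  - 2 A B = 6
  [e^{2 y}]:  B^{2} = 9
These equations allow (A, B) = (-1, 3) or (1, -3).
Impose the point condition(s):
  u(0, 0) = 3  ⟹  B = 3
Only A = -1, B = 3 satisfies everything.
Hence u(x, y) = - x + 3 e^{y}.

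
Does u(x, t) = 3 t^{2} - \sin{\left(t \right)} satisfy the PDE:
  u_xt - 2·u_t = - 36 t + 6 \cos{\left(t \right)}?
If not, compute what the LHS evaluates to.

Evaluate each term of the left-hand side for u = 3 t^{2} - \sin{\left(t \right)}.
Derivatives:
  u_xt = 0
  u_t = 6 t - \cos{\left(t \right)}
Terms:
  u_xt = 0
  -2·u_t = - 12 t + 2 \cos{\left(t \right)}
Sum: LHS = - 12 t + 2 \cos{\left(t \right)}
Given right-hand side: - 36 t + 6 \cos{\left(t \right)}. Difference LHS − RHS = 24 t - 4 \cos{\left(t \right)} ≠ 0, so u is not a solution.

Answer: No, the LHS evaluates to - 12 t + 2 \cos{\left(t \right)}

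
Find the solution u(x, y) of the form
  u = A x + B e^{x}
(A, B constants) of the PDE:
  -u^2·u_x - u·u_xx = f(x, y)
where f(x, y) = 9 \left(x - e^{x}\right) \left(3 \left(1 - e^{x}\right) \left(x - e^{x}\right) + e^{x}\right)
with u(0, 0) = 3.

Substitute the ansatz u = A x + B e^{x} into the left-hand side.
Derivatives of the ansatz:
  u_x = A + B e^{x}
  u_xx = B e^{x}
Term by term:
  -u^2·u_x = - A^{3} x^{2} - A^{2} B x^{2} e^{x} - 2 A^{2} B x e^{x} - 2 A B^{2} x e^{2 x} - A B^{2} e^{2 x} - B^{3} e^{3 x}
  -u·u_xx = - A B x e^{x} - B^{2} e^{2 x}
So the left-hand side equals
  - A^{3} x^{2} - A^{2} B x^{2} e^{x} - 2 A^{2} B x e^{x} - 2 A B^{2} x e^{2 x} - A B^{2} e^{2 x} - A B x e^{x} - B^{3} e^{3 x} - B^{2} e^{2 x}
This must equal f(x, y) identically; expanded, f = - 27 x^{2} e^{x} + 27 x^{2} + 54 x e^{2 x} - 45 x e^{x} - 27 e^{3 x} + 18 e^{2 x}.
Matching coefficients of the independent functions:
  [x^{2}]:  - A^{3} = 27
  [x e^{x}]:  - 2 A^{2} B - A B = -45
  [x e^{2 x}]:  - 2 A B^{2} = 54
  [x^{2} e^{x}]:  - A^{2} B = -27
  [e^{2 x}]:  - A B^{2} - B^{2} = 18
  [e^{3 x}]:  - B^{3} = -27
Solving: A = -3, B = 3.
Check against the point condition:
  u(0, 0) = 3  ⟹  B = 3  ✓
Hence u(x, y) = - 3 x + 3 e^{x}.

Answer: u(x, y) = - 3 x + 3 e^{x}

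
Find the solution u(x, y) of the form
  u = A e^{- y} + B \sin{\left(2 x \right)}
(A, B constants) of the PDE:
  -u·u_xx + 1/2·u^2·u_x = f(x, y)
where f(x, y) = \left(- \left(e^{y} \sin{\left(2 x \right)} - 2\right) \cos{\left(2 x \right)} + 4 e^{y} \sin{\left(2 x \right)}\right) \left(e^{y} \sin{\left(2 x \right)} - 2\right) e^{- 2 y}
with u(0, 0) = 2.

Answer: u(x, y) = - \sin{\left(2 x \right)} + 2 e^{- y}

Derivation:
Substitute the ansatz u = A e^{- y} + B \sin{\left(2 x \right)} into the left-hand side.
Derivatives of the ansatz:
  u_xx = - 4 B \sin{\left(2 x \right)}
  u_x = 2 B \cos{\left(2 x \right)}
Term by term:
  -u·u_xx = 4 A B e^{- y} \sin{\left(2 x \right)} + 4 B^{2} \sin^{2}{\left(2 x \right)}
  1/2·u^2·u_x = A^{2} B e^{- 2 y} \cos{\left(2 x \right)} + 2 A B^{2} e^{- y} \sin{\left(2 x \right)} \cos{\left(2 x \right)} + B^{3} \sin^{2}{\left(2 x \right)} \cos{\left(2 x \right)}
So the left-hand side equals
  A^{2} B e^{- 2 y} \cos{\left(2 x \right)} + 2 A B^{2} e^{- y} \sin{\left(2 x \right)} \cos{\left(2 x \right)} + 4 A B e^{- y} \sin{\left(2 x \right)} + B^{3} \sin^{2}{\left(2 x \right)} \cos{\left(2 x \right)} + 4 B^{2} \sin^{2}{\left(2 x \right)}
This must equal f(x, y) identically; expanded, f = - \sin^{2}{\left(2 x \right)} \cos{\left(2 x \right)} + 4 \sin^{2}{\left(2 x \right)} + 4 e^{- y} \sin{\left(2 x \right)} \cos{\left(2 x \right)} - 8 e^{- y} \sin{\left(2 x \right)} - 4 e^{- 2 y} \cos{\left(2 x \right)}.
Matching coefficients of the independent functions:
  [e^{- 2 y} \cos{\left(2 x \right)}]:  A^{2} B = -4
  [e^{- y} \sin{\left(2 x \right)}]:  4 A B = -8
  [\sin^{2}{\left(2 x \right)} \cos{\left(2 x \right)}]:  B^{3} = -1
  [e^{- y} \sin{\left(2 x \right)} \cos{\left(2 x \right)}]:  2 A B^{2} = 4
  [\sin^{2}{\left(2 x \right)}]:  4 B^{2} = 4
Solving: A = 2, B = -1.
Check against the point condition:
  u(0, 0) = 2  ⟹  A = 2  ✓
Hence u(x, y) = - \sin{\left(2 x \right)} + 2 e^{- y}.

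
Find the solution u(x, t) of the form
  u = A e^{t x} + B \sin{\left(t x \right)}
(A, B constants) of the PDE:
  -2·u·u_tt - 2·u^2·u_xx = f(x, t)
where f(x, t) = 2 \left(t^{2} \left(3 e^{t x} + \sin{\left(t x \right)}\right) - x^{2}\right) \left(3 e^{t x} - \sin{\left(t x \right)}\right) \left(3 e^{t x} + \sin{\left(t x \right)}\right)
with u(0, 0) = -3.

Answer: u(x, t) = - 3 e^{t x} - \sin{\left(t x \right)}

Derivation:
Substitute the ansatz u = A e^{t x} + B \sin{\left(t x \right)} into the left-hand side.
Derivatives of the ansatz:
  u_tt = A x^{2} e^{t x} - B x^{2} \sin{\left(t x \right)}
  u_xx = A t^{2} e^{t x} - B t^{2} \sin{\left(t x \right)}
Term by term:
  -2·u·u_tt = - 2 A^{2} x^{2} e^{2 t x} + 2 B^{2} x^{2} \sin^{2}{\left(t x \right)}
  -2·u^2·u_xx = - 2 A^{3} t^{2} e^{3 t x} - 2 A^{2} B t^{2} e^{2 t x} \sin{\left(t x \right)} + 2 A B^{2} t^{2} e^{t x} \sin^{2}{\left(t x \right)} + 2 B^{3} t^{2} \sin^{3}{\left(t x \right)}
So the left-hand side equals
  - 2 A^{3} t^{2} e^{3 t x} - 2 A^{2} B t^{2} e^{2 t x} \sin{\left(t x \right)} - 2 A^{2} x^{2} e^{2 t x} + 2 A B^{2} t^{2} e^{t x} \sin^{2}{\left(t x \right)} + 2 B^{3} t^{2} \sin^{3}{\left(t x \right)} + 2 B^{2} x^{2} \sin^{2}{\left(t x \right)}
This must equal f(x, t) identically; expanded, f = 54 t^{2} e^{3 t x} + 18 t^{2} e^{2 t x} \sin{\left(t x \right)} - 6 t^{2} e^{t x} \sin^{2}{\left(t x \right)} - 2 t^{2} \sin^{3}{\left(t x \right)} - 18 x^{2} e^{2 t x} + 2 x^{2} \sin^{2}{\left(t x \right)}.
Matching coefficients of the independent functions:
  [t^{2} e^{3 t x}]:  - 2 A^{3} = 54
  [t^{2} \sin^{3}{\left(t x \right)}]:  2 B^{3} = -2
  [x^{2} e^{2 t x}]:  - 2 A^{2} = -18
  [x^{2} \sin^{2}{\left(t x \right)}]:  2 B^{2} = 2
  [t^{2} e^{t x} \sin^{2}{\left(t x \right)}]:  2 A B^{2} = -6
  [t^{2} e^{2 t x} \sin{\left(t x \right)}]:  - 2 A^{2} B = 18
Solving: A = -3, B = -1.
Check against the point condition:
  u(0, 0) = -3  ⟹  A = -3  ✓
Hence u(x, t) = - 3 e^{t x} - \sin{\left(t x \right)}.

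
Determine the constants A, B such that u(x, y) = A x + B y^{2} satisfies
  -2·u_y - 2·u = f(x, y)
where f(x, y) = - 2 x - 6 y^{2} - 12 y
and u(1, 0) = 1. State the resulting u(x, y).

Substitute the ansatz u = A x + B y^{2} into the left-hand side.
Derivatives of the ansatz:
  u_y = 2 B y
Term by term:
  -2·u_y = - 4 B y
  -2·u = - 2 A x - 2 B y^{2}
So the left-hand side equals
  - 2 A x - 2 B y^{2} - 4 B y
This must equal f(x, y) = - 2 x - 6 y^{2} - 12 y identically.
Matching coefficients of the independent functions:
  [x]:  - 2 A = -2
  [y]:  - 4 B = -12
  [y^{2}]:  - 2 B = -6
Solving: A = 1, B = 3.
Check against the point condition:
  u(1, 0) = 1  ⟹  A = 1  ✓
Hence u(x, y) = x + 3 y^{2}.

Answer: u(x, y) = x + 3 y^{2}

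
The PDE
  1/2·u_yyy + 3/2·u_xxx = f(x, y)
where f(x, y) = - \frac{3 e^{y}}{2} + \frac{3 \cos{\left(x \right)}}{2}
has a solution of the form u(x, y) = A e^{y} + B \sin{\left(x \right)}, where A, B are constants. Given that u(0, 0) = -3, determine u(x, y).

Substitute the ansatz u = A e^{y} + B \sin{\left(x \right)} into the left-hand side.
Derivatives of the ansatz:
  u_yyy = A e^{y}
  u_xxx = - B \cos{\left(x \right)}
Term by term:
  1/2·u_yyy = \frac{A e^{y}}{2}
  3/2·u_xxx = - \frac{3 B \cos{\left(x \right)}}{2}
So the left-hand side equals
  \frac{A e^{y}}{2} - \frac{3 B \cos{\left(x \right)}}{2}
This must equal f(x, y) = - \frac{3 e^{y}}{2} + \frac{3 \cos{\left(x \right)}}{2} identically.
Matching coefficients of the independent functions:
  [e^{y}]:  \frac{A}{2} = - \frac{3}{2}
  [\cos{\left(x \right)}]:  - \frac{3 B}{2} = \frac{3}{2}
Solving: A = -3, B = -1.
Check against the point condition:
  u(0, 0) = -3  ⟹  A = -3  ✓
Hence u(x, y) = - 3 e^{y} - \sin{\left(x \right)}.

Answer: u(x, y) = - 3 e^{y} - \sin{\left(x \right)}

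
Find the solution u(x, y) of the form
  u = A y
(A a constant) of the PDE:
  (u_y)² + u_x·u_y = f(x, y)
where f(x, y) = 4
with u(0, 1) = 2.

Substitute the ansatz u = A y into the left-hand side.
Derivatives of the ansatz:
  u_y = A
  u_x = 0
Term by term:
  (u_y)² = A^{2}
  u_x·u_y = 0
So the left-hand side equals
  A^{2}
This must equal f(x, y) = 4 identically.
Matching coefficients of the independent functions:
  [constant term]:  A^{2} = 4
These equations allow (A) = (-2) or (2).
Impose the point condition(s):
  u(0, 1) = 2  ⟹  A = 2
Only A = 2 satisfies everything.
Hence u(x, y) = 2 y.

Answer: u(x, y) = 2 y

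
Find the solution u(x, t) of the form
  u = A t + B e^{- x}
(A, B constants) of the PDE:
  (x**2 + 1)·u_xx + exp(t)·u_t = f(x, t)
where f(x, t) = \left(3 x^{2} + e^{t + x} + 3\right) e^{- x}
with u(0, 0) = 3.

Substitute the ansatz u = A t + B e^{- x} into the left-hand side.
Derivatives of the ansatz:
  u_xx = B e^{- x}
  u_t = A
Term by term:
  (x**2 + 1)·u_xx = B x^{2} e^{- x} + B e^{- x}
  exp(t)·u_t = A e^{t}
So the left-hand side equals
  A e^{t} + B x^{2} e^{- x} + B e^{- x}
This must equal f(x, t) identically; expanded, f = 3 x^{2} e^{- x} + e^{t} + 3 e^{- x}.
Matching coefficients of the independent functions:
  [x^{2} e^{- x}, e^{- x}]:  B = 3
  [e^{t}]:  A = 1
Solving: A = 1, B = 3.
Check against the point condition:
  u(0, 0) = 3  ⟹  B = 3  ✓
Hence u(x, t) = t + 3 e^{- x}.

Answer: u(x, t) = t + 3 e^{- x}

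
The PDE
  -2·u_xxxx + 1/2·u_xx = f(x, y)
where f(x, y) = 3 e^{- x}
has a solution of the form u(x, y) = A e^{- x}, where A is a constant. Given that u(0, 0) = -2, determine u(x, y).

Substitute the ansatz u = A e^{- x} into the left-hand side.
Derivatives of the ansatz:
  u_xxxx = A e^{- x}
  u_xx = A e^{- x}
Term by term:
  -2·u_xxxx = - 2 A e^{- x}
  1/2·u_xx = \frac{A e^{- x}}{2}
So the left-hand side equals
  - \frac{3 A e^{- x}}{2}
This must equal f(x, y) = 3 e^{- x} identically.
Matching coefficients of the independent functions:
  [e^{- x}]:  - \frac{3 A}{2} = 3
Solving: A = -2.
Check against the point condition:
  u(0, 0) = -2  ⟹  A = -2  ✓
Hence u(x, y) = - 2 e^{- x}.

Answer: u(x, y) = - 2 e^{- x}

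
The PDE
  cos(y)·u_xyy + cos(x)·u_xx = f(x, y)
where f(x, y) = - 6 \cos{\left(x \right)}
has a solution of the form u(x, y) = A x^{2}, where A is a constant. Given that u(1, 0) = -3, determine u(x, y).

Substitute the ansatz u = A x^{2} into the left-hand side.
Derivatives of the ansatz:
  u_xyy = 0
  u_xx = 2 A
Term by term:
  cos(y)·u_xyy = 0
  cos(x)·u_xx = 2 A \cos{\left(x \right)}
So the left-hand side equals
  2 A \cos{\left(x \right)}
This must equal f(x, y) = - 6 \cos{\left(x \right)} identically.
Matching coefficients of the independent functions:
  [\cos{\left(x \right)}]:  2 A = -6
Solving: A = -3.
Check against the point condition:
  u(1, 0) = -3  ⟹  A = -3  ✓
Hence u(x, y) = - 3 x^{2}.

Answer: u(x, y) = - 3 x^{2}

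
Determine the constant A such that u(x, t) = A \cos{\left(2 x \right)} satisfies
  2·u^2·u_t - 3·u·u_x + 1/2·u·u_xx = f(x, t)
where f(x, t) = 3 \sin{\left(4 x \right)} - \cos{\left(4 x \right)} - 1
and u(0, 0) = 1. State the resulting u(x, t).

Answer: u(x, t) = \cos{\left(2 x \right)}

Derivation:
Substitute the ansatz u = A \cos{\left(2 x \right)} into the left-hand side.
Derivatives of the ansatz:
  u_t = 0
  u_x = - 2 A \sin{\left(2 x \right)}
  u_xx = - 4 A \cos{\left(2 x \right)}
Term by term:
  2·u^2·u_t = 0
  -3·u·u_x = 6 A^{2} \sin{\left(2 x \right)} \cos{\left(2 x \right)}
  1/2·u·u_xx = - 2 A^{2} \cos^{2}{\left(2 x \right)}
So the left-hand side equals
  6 A^{2} \sin{\left(2 x \right)} \cos{\left(2 x \right)} - 2 A^{2} \cos^{2}{\left(2 x \right)}
This must equal f(x, t) identically; expanded, f = 6 \sin{\left(2 x \right)} \cos{\left(2 x \right)} - 2 \cos^{2}{\left(2 x \right)}.
Matching coefficients of the independent functions:
  [\sin{\left(2 x \right)} \cos{\left(2 x \right)}]:  6 A^{2} = 6
  [\cos^{2}{\left(2 x \right)}]:  - 2 A^{2} = -2
These equations allow (A) = (-1) or (1).
Impose the point condition(s):
  u(0, 0) = 1  ⟹  A = 1
Only A = 1 satisfies everything.
Hence u(x, t) = \cos{\left(2 x \right)}.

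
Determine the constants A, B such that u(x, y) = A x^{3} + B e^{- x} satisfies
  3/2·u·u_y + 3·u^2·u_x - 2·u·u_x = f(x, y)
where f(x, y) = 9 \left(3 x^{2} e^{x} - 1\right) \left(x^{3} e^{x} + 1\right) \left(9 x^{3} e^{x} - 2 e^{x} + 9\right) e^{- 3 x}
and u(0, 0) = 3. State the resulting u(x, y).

Answer: u(x, y) = 3 x^{3} + 3 e^{- x}

Derivation:
Substitute the ansatz u = A x^{3} + B e^{- x} into the left-hand side.
Derivatives of the ansatz:
  u_y = 0
  u_x = 3 A x^{2} - B e^{- x}
Term by term:
  3/2·u·u_y = 0
  3·u^2·u_x = 9 A^{3} x^{8} - 3 A^{2} B x^{6} e^{- x} + 18 A^{2} B x^{5} e^{- x} - 6 A B^{2} x^{3} e^{- 2 x} + 9 A B^{2} x^{2} e^{- 2 x} - 3 B^{3} e^{- 3 x}
  -2·u·u_x = - 6 A^{2} x^{5} + 2 A B x^{3} e^{- x} - 6 A B x^{2} e^{- x} + 2 B^{2} e^{- 2 x}
So the left-hand side equals
  9 A^{3} x^{8} - 3 A^{2} B x^{6} e^{- x} + 18 A^{2} B x^{5} e^{- x} - 6 A^{2} x^{5} - 6 A B^{2} x^{3} e^{- 2 x} + 9 A B^{2} x^{2} e^{- 2 x} + 2 A B x^{3} e^{- x} - 6 A B x^{2} e^{- x} - 3 B^{3} e^{- 3 x} + 2 B^{2} e^{- 2 x}
This must equal f(x, y) identically; expanded, f = 243 x^{8} - 81 x^{6} e^{- x} - 54 x^{5} + 486 x^{5} e^{- x} + 18 x^{3} e^{- x} - 162 x^{3} e^{- 2 x} - 54 x^{2} e^{- x} + 243 x^{2} e^{- 2 x} + 18 e^{- 2 x} - 81 e^{- 3 x}.
Matching coefficients of the independent functions:
  [x^{5}]:  - 6 A^{2} = -54
  [x^{8}]:  9 A^{3} = 243
  [x^{2} e^{- 2 x}]:  9 A B^{2} = 243
  [x^{2} e^{- x}]:  - 6 A B = -54
  [x^{3} e^{- 2 x}]:  - 6 A B^{2} = -162
  [x^{3} e^{- x}]:  2 A B = 18
  [x^{5} e^{- x}]:  18 A^{2} B = 486
  [x^{6} e^{- x}]:  - 3 A^{2} B = -81
  [e^{- 3 x}]:  - 3 B^{3} = -81
  [e^{- 2 x}]:  2 B^{2} = 18
Solving: A = 3, B = 3.
Check against the point condition:
  u(0, 0) = 3  ⟹  B = 3  ✓
Hence u(x, y) = 3 x^{3} + 3 e^{- x}.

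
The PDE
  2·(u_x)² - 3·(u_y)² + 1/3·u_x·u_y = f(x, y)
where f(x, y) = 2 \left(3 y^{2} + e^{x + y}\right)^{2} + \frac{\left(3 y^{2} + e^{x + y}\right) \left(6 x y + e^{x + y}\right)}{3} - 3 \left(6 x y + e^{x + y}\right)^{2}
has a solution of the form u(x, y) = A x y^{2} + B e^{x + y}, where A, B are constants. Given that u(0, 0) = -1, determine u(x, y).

Answer: u(x, y) = - 3 x y^{2} - e^{x + y}

Derivation:
Substitute the ansatz u = A x y^{2} + B e^{x + y} into the left-hand side.
Derivatives of the ansatz:
  u_x = A y^{2} + B e^{x} e^{y}
  u_y = 2 A x y + B e^{x} e^{y}
Term by term:
  2·(u_x)² = 2 A^{2} y^{4} + 4 A B y^{2} e^{x} e^{y} + 2 B^{2} e^{2 x} e^{2 y}
  -3·(u_y)² = - 12 A^{2} x^{2} y^{2} - 12 A B x y e^{x} e^{y} - 3 B^{2} e^{2 x} e^{2 y}
  1/3·u_x·u_y = \frac{2 A^{2} x y^{3}}{3} + \frac{2 A B x y e^{x} e^{y}}{3} + \frac{A B y^{2} e^{x} e^{y}}{3} + \frac{B^{2} e^{2 x} e^{2 y}}{3}
So the left-hand side equals
  - 12 A^{2} x^{2} y^{2} + \frac{2 A^{2} x y^{3}}{3} + 2 A^{2} y^{4} - \frac{34 A B x y e^{x} e^{y}}{3} + \frac{13 A B y^{2} e^{x} e^{y}}{3} - \frac{2 B^{2} e^{2 x} e^{2 y}}{3}
This must equal f(x, y) identically; expanded, f = - 108 x^{2} y^{2} + 6 x y^{3} - 34 x y e^{x} e^{y} + 18 y^{4} + 13 y^{2} e^{x} e^{y} - \frac{2 e^{2 x} e^{2 y}}{3}.
Matching coefficients of the independent functions:
  [y^{4}]:  2 A^{2} = 18
  [x y^{3}]:  \frac{2 A^{2}}{3} = 6
  [x^{2} y^{2}]:  - 12 A^{2} = -108
  [e^{2 x} e^{2 y}]:  - \frac{2 B^{2}}{3} = - \frac{2}{3}
  [y^{2} e^{x} e^{y}]:  \frac{13 A B}{3} = 13
  [x y e^{x} e^{y}]:  - \frac{34 A B}{3} = -34
These equations allow (A, B) = (-3, -1) or (3, 1).
Impose the point condition(s):
  u(0, 0) = -1  ⟹  B = -1
Only A = -3, B = -1 satisfies everything.
Hence u(x, y) = - 3 x y^{2} - e^{x + y}.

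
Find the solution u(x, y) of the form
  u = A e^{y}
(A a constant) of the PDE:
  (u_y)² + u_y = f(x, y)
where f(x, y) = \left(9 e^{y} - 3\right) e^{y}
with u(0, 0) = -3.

Substitute the ansatz u = A e^{y} into the left-hand side.
Derivatives of the ansatz:
  u_y = A e^{y}
Term by term:
  (u_y)² = A^{2} e^{2 y}
  u_y = A e^{y}
So the left-hand side equals
  A^{2} e^{2 y} + A e^{y}
This must equal f(x, y) = \left(9 e^{y} - 3\right) e^{y} identically.
Matching coefficients of the independent functions:
  [e^{y}]:  A = -3
  [e^{2 y}]:  A^{2} = 9
Solving: A = -3.
Check against the point condition:
  u(0, 0) = -3  ⟹  A = -3  ✓
Hence u(x, y) = - 3 e^{y}.

Answer: u(x, y) = - 3 e^{y}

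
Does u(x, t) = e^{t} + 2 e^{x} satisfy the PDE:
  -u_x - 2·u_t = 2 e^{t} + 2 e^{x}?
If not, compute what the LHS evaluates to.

Evaluate each term of the left-hand side for u = e^{t} + 2 e^{x}.
Derivatives:
  u_x = 2 e^{x}
  u_t = e^{t}
Terms:
  -u_x = - 2 e^{x}
  -2·u_t = - 2 e^{t}
Sum: LHS = - 2 e^{t} - 2 e^{x}
Given right-hand side: 2 e^{t} + 2 e^{x}. Difference LHS − RHS = - 4 e^{t} - 4 e^{x} ≠ 0, so u is not a solution.

Answer: No, the LHS evaluates to - 2 e^{t} - 2 e^{x}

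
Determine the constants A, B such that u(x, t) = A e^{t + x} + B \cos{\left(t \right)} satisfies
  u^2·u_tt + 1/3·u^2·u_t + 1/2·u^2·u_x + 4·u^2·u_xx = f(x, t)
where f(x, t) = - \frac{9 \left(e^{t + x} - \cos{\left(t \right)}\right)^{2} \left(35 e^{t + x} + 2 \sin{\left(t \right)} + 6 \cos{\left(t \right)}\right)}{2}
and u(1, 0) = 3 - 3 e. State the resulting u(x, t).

Answer: u(x, t) = - 3 e^{t + x} + 3 \cos{\left(t \right)}

Derivation:
Substitute the ansatz u = A e^{t + x} + B \cos{\left(t \right)} into the left-hand side.
Derivatives of the ansatz:
  u_tt = A e^{t} e^{x} - B \cos{\left(t \right)}
  u_t = A e^{t} e^{x} - B \sin{\left(t \right)}
  u_x = A e^{t} e^{x}
  u_xx = A e^{t} e^{x}
Term by term:
  u^2·u_tt = A^{3} e^{3 t} e^{3 x} + A^{2} B e^{2 t} e^{2 x} \cos{\left(t \right)} - A B^{2} e^{t} e^{x} \cos^{2}{\left(t \right)} - B^{3} \cos^{3}{\left(t \right)}
  1/3·u^2·u_t = \frac{A^{3} e^{3 t} e^{3 x}}{3} - \frac{A^{2} B e^{2 t} e^{2 x} \sin{\left(t \right)}}{3} + \frac{2 A^{2} B e^{2 t} e^{2 x} \cos{\left(t \right)}}{3} - \frac{2 A B^{2} e^{t} e^{x} \sin{\left(t \right)} \cos{\left(t \right)}}{3} + \frac{A B^{2} e^{t} e^{x} \cos^{2}{\left(t \right)}}{3} - \frac{B^{3} \sin{\left(t \right)} \cos^{2}{\left(t \right)}}{3}
  1/2·u^2·u_x = \frac{A^{3} e^{3 t} e^{3 x}}{2} + A^{2} B e^{2 t} e^{2 x} \cos{\left(t \right)} + \frac{A B^{2} e^{t} e^{x} \cos^{2}{\left(t \right)}}{2}
  4·u^2·u_xx = 4 A^{3} e^{3 t} e^{3 x} + 8 A^{2} B e^{2 t} e^{2 x} \cos{\left(t \right)} + 4 A B^{2} e^{t} e^{x} \cos^{2}{\left(t \right)}
So the left-hand side equals
  \frac{35 A^{3} e^{3 t} e^{3 x}}{6} - \frac{A^{2} B e^{2 t} e^{2 x} \sin{\left(t \right)}}{3} + \frac{32 A^{2} B e^{2 t} e^{2 x} \cos{\left(t \right)}}{3} - \frac{2 A B^{2} e^{t} e^{x} \sin{\left(t \right)} \cos{\left(t \right)}}{3} + \frac{23 A B^{2} e^{t} e^{x} \cos^{2}{\left(t \right)}}{6} - \frac{B^{3} \sin{\left(t \right)} \cos^{2}{\left(t \right)}}{3} - B^{3} \cos^{3}{\left(t \right)}
This must equal f(x, t) identically; expanded, f = - \frac{315 e^{3 t} e^{3 x}}{2} - 9 e^{2 t} e^{2 x} \sin{\left(t \right)} + 288 e^{2 t} e^{2 x} \cos{\left(t \right)} + 18 e^{t} e^{x} \sin{\left(t \right)} \cos{\left(t \right)} - \frac{207 e^{t} e^{x} \cos^{2}{\left(t \right)}}{2} - 9 \sin{\left(t \right)} \cos^{2}{\left(t \right)} - 27 \cos^{3}{\left(t \right)}.
Matching coefficients of the independent functions:
  [e^{3 t} e^{3 x}]:  \frac{35 A^{3}}{6} = - \frac{315}{2}
  [\sin{\left(t \right)} \cos^{2}{\left(t \right)}]:  - \frac{B^{3}}{3} = -9
  [e^{t} e^{x} \cos^{2}{\left(t \right)}]:  \frac{23 A B^{2}}{6} = - \frac{207}{2}
  [e^{2 t} e^{2 x} \sin{\left(t \right)}]:  - \frac{A^{2} B}{3} = -9
  [e^{2 t} e^{2 x} \cos{\left(t \right)}]:  \frac{32 A^{2} B}{3} = 288
  [e^{t} e^{x} \sin{\left(t \right)} \cos{\left(t \right)}]:  - \frac{2 A B^{2}}{3} = 18
  [\cos^{3}{\left(t \right)}]:  - B^{3} = -27
Solving: A = -3, B = 3.
Check against the point condition:
  u(1, 0) = 3 - 3 e  ⟹  e A + B = 3 - 3 e  ✓
Hence u(x, t) = - 3 e^{t + x} + 3 \cos{\left(t \right)}.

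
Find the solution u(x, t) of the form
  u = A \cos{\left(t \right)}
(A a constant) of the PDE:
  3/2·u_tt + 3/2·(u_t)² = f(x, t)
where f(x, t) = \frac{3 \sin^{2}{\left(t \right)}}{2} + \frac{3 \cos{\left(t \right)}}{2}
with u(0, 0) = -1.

Substitute the ansatz u = A \cos{\left(t \right)} into the left-hand side.
Derivatives of the ansatz:
  u_tt = - A \cos{\left(t \right)}
  u_t = - A \sin{\left(t \right)}
Term by term:
  3/2·u_tt = - \frac{3 A \cos{\left(t \right)}}{2}
  3/2·(u_t)² = \frac{3 A^{2} \sin^{2}{\left(t \right)}}{2}
So the left-hand side equals
  \frac{3 A^{2} \sin^{2}{\left(t \right)}}{2} - \frac{3 A \cos{\left(t \right)}}{2}
This must equal f(x, t) = \frac{3 \sin^{2}{\left(t \right)}}{2} + \frac{3 \cos{\left(t \right)}}{2} identically.
Matching coefficients of the independent functions:
  [\sin^{2}{\left(t \right)}]:  \frac{3 A^{2}}{2} = \frac{3}{2}
  [\cos{\left(t \right)}]:  - \frac{3 A}{2} = \frac{3}{2}
Solving: A = -1.
Check against the point condition:
  u(0, 0) = -1  ⟹  A = -1  ✓
Hence u(x, t) = - \cos{\left(t \right)}.

Answer: u(x, t) = - \cos{\left(t \right)}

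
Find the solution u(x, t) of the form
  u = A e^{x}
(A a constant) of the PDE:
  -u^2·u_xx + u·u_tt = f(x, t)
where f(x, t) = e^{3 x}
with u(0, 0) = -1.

Substitute the ansatz u = A e^{x} into the left-hand side.
Derivatives of the ansatz:
  u_xx = A e^{x}
  u_tt = 0
Term by term:
  -u^2·u_xx = - A^{3} e^{3 x}
  u·u_tt = 0
So the left-hand side equals
  - A^{3} e^{3 x}
This must equal f(x, t) = e^{3 x} identically.
Matching coefficients of the independent functions:
  [e^{3 x}]:  - A^{3} = 1
Solving: A = -1.
Check against the point condition:
  u(0, 0) = -1  ⟹  A = -1  ✓
Hence u(x, t) = - e^{x}.

Answer: u(x, t) = - e^{x}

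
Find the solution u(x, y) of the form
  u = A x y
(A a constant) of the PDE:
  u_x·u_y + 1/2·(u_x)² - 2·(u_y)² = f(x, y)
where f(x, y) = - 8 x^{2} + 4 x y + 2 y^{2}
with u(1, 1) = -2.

Answer: u(x, y) = - 2 x y

Derivation:
Substitute the ansatz u = A x y into the left-hand side.
Derivatives of the ansatz:
  u_x = A y
  u_y = A x
Term by term:
  u_x·u_y = A^{2} x y
  1/2·(u_x)² = \frac{A^{2} y^{2}}{2}
  -2·(u_y)² = - 2 A^{2} x^{2}
So the left-hand side equals
  - 2 A^{2} x^{2} + A^{2} x y + \frac{A^{2} y^{2}}{2}
This must equal f(x, y) = - 8 x^{2} + 4 x y + 2 y^{2} identically.
Matching coefficients of the independent functions:
  [x^{2}]:  - 2 A^{2} = -8
  [y^{2}]:  \frac{A^{2}}{2} = 2
  [x y]:  A^{2} = 4
These equations allow (A) = (-2) or (2).
Impose the point condition(s):
  u(1, 1) = -2  ⟹  A = -2
Only A = -2 satisfies everything.
Hence u(x, y) = - 2 x y.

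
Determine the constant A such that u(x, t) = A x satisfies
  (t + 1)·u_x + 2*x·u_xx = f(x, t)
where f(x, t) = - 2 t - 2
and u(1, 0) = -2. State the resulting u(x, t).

Substitute the ansatz u = A x into the left-hand side.
Derivatives of the ansatz:
  u_x = A
  u_xx = 0
Term by term:
  (t + 1)·u_x = A t + A
  2*x·u_xx = 0
So the left-hand side equals
  A t + A
This must equal f(x, t) = - 2 t - 2 identically.
Matching coefficients of the independent functions:
  [constant term, t]:  A = -2
Solving: A = -2.
Check against the point condition:
  u(1, 0) = -2  ⟹  A = -2  ✓
Hence u(x, t) = - 2 x.

Answer: u(x, t) = - 2 x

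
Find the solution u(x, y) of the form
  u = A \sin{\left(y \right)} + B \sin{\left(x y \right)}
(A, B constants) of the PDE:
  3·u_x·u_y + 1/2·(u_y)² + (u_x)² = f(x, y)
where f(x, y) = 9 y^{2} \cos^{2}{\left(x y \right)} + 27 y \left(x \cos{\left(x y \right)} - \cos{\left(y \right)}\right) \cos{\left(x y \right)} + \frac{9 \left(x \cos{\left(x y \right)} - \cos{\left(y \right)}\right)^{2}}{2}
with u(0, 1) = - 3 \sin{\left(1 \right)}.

Substitute the ansatz u = A \sin{\left(y \right)} + B \sin{\left(x y \right)} into the left-hand side.
Derivatives of the ansatz:
  u_x = B y \cos{\left(x y \right)}
  u_y = A \cos{\left(y \right)} + B x \cos{\left(x y \right)}
Term by term:
  3·u_x·u_y = 3 A B y \cos{\left(y \right)} \cos{\left(x y \right)} + 3 B^{2} x y \cos^{2}{\left(x y \right)}
  1/2·(u_y)² = \frac{A^{2} \cos^{2}{\left(y \right)}}{2} + A B x \cos{\left(y \right)} \cos{\left(x y \right)} + \frac{B^{2} x^{2} \cos^{2}{\left(x y \right)}}{2}
  (u_x)² = B^{2} y^{2} \cos^{2}{\left(x y \right)}
So the left-hand side equals
  \frac{A^{2} \cos^{2}{\left(y \right)}}{2} + A B x \cos{\left(y \right)} \cos{\left(x y \right)} + 3 A B y \cos{\left(y \right)} \cos{\left(x y \right)} + \frac{B^{2} x^{2} \cos^{2}{\left(x y \right)}}{2} + 3 B^{2} x y \cos^{2}{\left(x y \right)} + B^{2} y^{2} \cos^{2}{\left(x y \right)}
This must equal f(x, y) identically; expanded, f = \frac{9 x^{2} \cos^{2}{\left(x y \right)}}{2} + 27 x y \cos^{2}{\left(x y \right)} - 9 x \cos{\left(y \right)} \cos{\left(x y \right)} + 9 y^{2} \cos^{2}{\left(x y \right)} - 27 y \cos{\left(y \right)} \cos{\left(x y \right)} + \frac{9 \cos^{2}{\left(y \right)}}{2}.
Matching coefficients of the independent functions:
  [x^{2} \cos^{2}{\left(x y \right)}]:  \frac{B^{2}}{2} = \frac{9}{2}
  [y^{2} \cos^{2}{\left(x y \right)}]:  B^{2} = 9
  [x y \cos^{2}{\left(x y \right)}]:  3 B^{2} = 27
  [x \cos{\left(y \right)} \cos{\left(x y \right)}]:  A B = -9
  [y \cos{\left(y \right)} \cos{\left(x y \right)}]:  3 A B = -27
  [\cos^{2}{\left(y \right)}]:  \frac{A^{2}}{2} = \frac{9}{2}
These equations allow (A, B) = (-3, 3) or (3, -3).
Impose the point condition(s):
  u(0, 1) = - 3 \sin{\left(1 \right)}  ⟹  A \sin{\left(1 \right)} = - 3 \sin{\left(1 \right)}
Only A = -3, B = 3 satisfies everything.
Hence u(x, y) = - 3 \sin{\left(y \right)} + 3 \sin{\left(x y \right)}.

Answer: u(x, y) = - 3 \sin{\left(y \right)} + 3 \sin{\left(x y \right)}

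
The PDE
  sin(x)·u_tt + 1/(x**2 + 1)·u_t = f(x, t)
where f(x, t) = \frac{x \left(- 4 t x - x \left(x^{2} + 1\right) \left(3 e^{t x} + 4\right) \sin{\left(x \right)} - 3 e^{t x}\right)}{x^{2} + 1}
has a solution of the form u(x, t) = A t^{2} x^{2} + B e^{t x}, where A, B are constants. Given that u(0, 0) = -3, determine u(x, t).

Substitute the ansatz u = A t^{2} x^{2} + B e^{t x} into the left-hand side.
Derivatives of the ansatz:
  u_tt = 2 A x^{2} + B x^{2} e^{t x}
  u_t = 2 A t x^{2} + B x e^{t x}
Term by term:
  sin(x)·u_tt = 2 A x^{2} \sin{\left(x \right)} + B x^{2} e^{t x} \sin{\left(x \right)}
  1/(x**2 + 1)·u_t = \frac{2 A t x^{2}}{x^{2} + 1} + \frac{B x e^{t x}}{x^{2} + 1}
So the left-hand side equals
  \frac{2 A t x^{2}}{x^{2} + 1} + 2 A x^{2} \sin{\left(x \right)} + B x^{2} e^{t x} \sin{\left(x \right)} + \frac{B x e^{t x}}{x^{2} + 1}
This must equal f(x, t) identically; expanded, f = - \frac{4 t x^{2}}{x^{2} + 1} - 3 x^{2} e^{t x} \sin{\left(x \right)} - 4 x^{2} \sin{\left(x \right)} - \frac{3 x e^{t x}}{x^{2} + 1}.
Matching coefficients of the independent functions:
  [x^{2} \sin{\left(x \right)}, \frac{t x^{2}}{x^{2} + 1}]:  2 A = -4
  [\frac{x e^{t x}}{x^{2} + 1}, x^{2} e^{t x} \sin{\left(x \right)}]:  B = -3
Solving: A = -2, B = -3.
Check against the point condition:
  u(0, 0) = -3  ⟹  B = -3  ✓
Hence u(x, t) = - 2 t^{2} x^{2} - 3 e^{t x}.

Answer: u(x, t) = - 2 t^{2} x^{2} - 3 e^{t x}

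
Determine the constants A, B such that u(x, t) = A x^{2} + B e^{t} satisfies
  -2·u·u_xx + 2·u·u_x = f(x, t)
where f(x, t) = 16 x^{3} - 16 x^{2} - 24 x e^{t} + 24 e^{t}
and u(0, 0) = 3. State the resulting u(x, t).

Answer: u(x, t) = - 2 x^{2} + 3 e^{t}

Derivation:
Substitute the ansatz u = A x^{2} + B e^{t} into the left-hand side.
Derivatives of the ansatz:
  u_xx = 2 A
  u_x = 2 A x
Term by term:
  -2·u·u_xx = - 4 A^{2} x^{2} - 4 A B e^{t}
  2·u·u_x = 4 A^{2} x^{3} + 4 A B x e^{t}
So the left-hand side equals
  4 A^{2} x^{3} - 4 A^{2} x^{2} + 4 A B x e^{t} - 4 A B e^{t}
This must equal f(x, t) = 16 x^{3} - 16 x^{2} - 24 x e^{t} + 24 e^{t} identically.
Matching coefficients of the independent functions:
  [x^{2}]:  - 4 A^{2} = -16
  [x^{3}]:  4 A^{2} = 16
  [x e^{t}]:  4 A B = -24
  [e^{t}]:  - 4 A B = 24
These equations allow (A, B) = (-2, 3) or (2, -3).
Impose the point condition(s):
  u(0, 0) = 3  ⟹  B = 3
Only A = -2, B = 3 satisfies everything.
Hence u(x, t) = - 2 x^{2} + 3 e^{t}.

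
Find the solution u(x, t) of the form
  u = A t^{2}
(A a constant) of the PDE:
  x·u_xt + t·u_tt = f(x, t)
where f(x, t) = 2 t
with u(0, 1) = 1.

Answer: u(x, t) = t^{2}

Derivation:
Substitute the ansatz u = A t^{2} into the left-hand side.
Derivatives of the ansatz:
  u_xt = 0
  u_tt = 2 A
Term by term:
  x·u_xt = 0
  t·u_tt = 2 A t
So the left-hand side equals
  2 A t
This must equal f(x, t) = 2 t identically.
Matching coefficients of the independent functions:
  [t]:  2 A = 2
Solving: A = 1.
Check against the point condition:
  u(0, 1) = 1  ⟹  A = 1  ✓
Hence u(x, t) = t^{2}.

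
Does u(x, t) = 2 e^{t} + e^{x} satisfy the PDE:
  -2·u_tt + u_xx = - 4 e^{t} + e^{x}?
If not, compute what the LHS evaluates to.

Answer: Yes

Derivation:
Evaluate each term of the left-hand side for u = 2 e^{t} + e^{x}.
Derivatives:
  u_tt = 2 e^{t}
  u_xx = e^{x}
Terms:
  -2·u_tt = - 4 e^{t}
  u_xx = e^{x}
Sum: LHS = - 4 e^{t} + e^{x}
This is exactly the given right-hand side, so u is a solution.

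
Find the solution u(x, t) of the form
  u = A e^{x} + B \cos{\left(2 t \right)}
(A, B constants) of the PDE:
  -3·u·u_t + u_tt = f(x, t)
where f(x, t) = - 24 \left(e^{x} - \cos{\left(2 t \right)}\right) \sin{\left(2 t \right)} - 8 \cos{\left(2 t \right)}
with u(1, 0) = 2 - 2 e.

Substitute the ansatz u = A e^{x} + B \cos{\left(2 t \right)} into the left-hand side.
Derivatives of the ansatz:
  u_t = - 2 B \sin{\left(2 t \right)}
  u_tt = - 4 B \cos{\left(2 t \right)}
Term by term:
  -3·u·u_t = 6 A B e^{x} \sin{\left(2 t \right)} + 6 B^{2} \sin{\left(2 t \right)} \cos{\left(2 t \right)}
  u_tt = - 4 B \cos{\left(2 t \right)}
So the left-hand side equals
  6 A B e^{x} \sin{\left(2 t \right)} + 6 B^{2} \sin{\left(2 t \right)} \cos{\left(2 t \right)} - 4 B \cos{\left(2 t \right)}
This must equal f(x, t) identically; expanded, f = - 24 e^{x} \sin{\left(2 t \right)} + 24 \sin{\left(2 t \right)} \cos{\left(2 t \right)} - 8 \cos{\left(2 t \right)}.
Matching coefficients of the independent functions:
  [e^{x} \sin{\left(2 t \right)}]:  6 A B = -24
  [\sin{\left(2 t \right)} \cos{\left(2 t \right)}]:  6 B^{2} = 24
  [\cos{\left(2 t \right)}]:  - 4 B = -8
Solving: A = -2, B = 2.
Check against the point condition:
  u(1, 0) = 2 - 2 e  ⟹  e A + B = 2 - 2 e  ✓
Hence u(x, t) = - 2 e^{x} + 2 \cos{\left(2 t \right)}.

Answer: u(x, t) = - 2 e^{x} + 2 \cos{\left(2 t \right)}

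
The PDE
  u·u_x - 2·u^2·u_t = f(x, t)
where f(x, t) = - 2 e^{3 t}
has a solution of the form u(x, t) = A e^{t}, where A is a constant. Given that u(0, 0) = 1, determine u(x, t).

Answer: u(x, t) = e^{t}

Derivation:
Substitute the ansatz u = A e^{t} into the left-hand side.
Derivatives of the ansatz:
  u_x = 0
  u_t = A e^{t}
Term by term:
  u·u_x = 0
  -2·u^2·u_t = - 2 A^{3} e^{3 t}
So the left-hand side equals
  - 2 A^{3} e^{3 t}
This must equal f(x, t) = - 2 e^{3 t} identically.
Matching coefficients of the independent functions:
  [e^{3 t}]:  - 2 A^{3} = -2
Solving: A = 1.
Check against the point condition:
  u(0, 0) = 1  ⟹  A = 1  ✓
Hence u(x, t) = e^{t}.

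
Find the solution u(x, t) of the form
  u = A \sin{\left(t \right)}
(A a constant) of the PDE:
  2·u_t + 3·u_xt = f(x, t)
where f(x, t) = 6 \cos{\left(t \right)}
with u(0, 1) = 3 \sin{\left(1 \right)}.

Substitute the ansatz u = A \sin{\left(t \right)} into the left-hand side.
Derivatives of the ansatz:
  u_t = A \cos{\left(t \right)}
  u_xt = 0
Term by term:
  2·u_t = 2 A \cos{\left(t \right)}
  3·u_xt = 0
So the left-hand side equals
  2 A \cos{\left(t \right)}
This must equal f(x, t) = 6 \cos{\left(t \right)} identically.
Matching coefficients of the independent functions:
  [\cos{\left(t \right)}]:  2 A = 6
Solving: A = 3.
Check against the point condition:
  u(0, 1) = 3 \sin{\left(1 \right)}  ⟹  A \sin{\left(1 \right)} = 3 \sin{\left(1 \right)}  ✓
Hence u(x, t) = 3 \sin{\left(t \right)}.

Answer: u(x, t) = 3 \sin{\left(t \right)}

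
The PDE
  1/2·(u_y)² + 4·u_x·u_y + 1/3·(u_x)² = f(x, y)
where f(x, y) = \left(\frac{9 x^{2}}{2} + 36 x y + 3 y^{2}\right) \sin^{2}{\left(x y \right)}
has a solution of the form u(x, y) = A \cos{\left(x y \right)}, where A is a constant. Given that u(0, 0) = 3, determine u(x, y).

Substitute the ansatz u = A \cos{\left(x y \right)} into the left-hand side.
Derivatives of the ansatz:
  u_y = - A x \sin{\left(x y \right)}
  u_x = - A y \sin{\left(x y \right)}
Term by term:
  1/2·(u_y)² = \frac{A^{2} x^{2} \sin^{2}{\left(x y \right)}}{2}
  4·u_x·u_y = 4 A^{2} x y \sin^{2}{\left(x y \right)}
  1/3·(u_x)² = \frac{A^{2} y^{2} \sin^{2}{\left(x y \right)}}{3}
So the left-hand side equals
  \frac{A^{2} x^{2} \sin^{2}{\left(x y \right)}}{2} + 4 A^{2} x y \sin^{2}{\left(x y \right)} + \frac{A^{2} y^{2} \sin^{2}{\left(x y \right)}}{3}
This must equal f(x, y) identically; expanded, f = \frac{9 x^{2} \sin^{2}{\left(x y \right)}}{2} + 36 x y \sin^{2}{\left(x y \right)} + 3 y^{2} \sin^{2}{\left(x y \right)}.
Matching coefficients of the independent functions:
  [x^{2} \sin^{2}{\left(x y \right)}]:  \frac{A^{2}}{2} = \frac{9}{2}
  [y^{2} \sin^{2}{\left(x y \right)}]:  \frac{A^{2}}{3} = 3
  [x y \sin^{2}{\left(x y \right)}]:  4 A^{2} = 36
These equations allow (A) = (-3) or (3).
Impose the point condition(s):
  u(0, 0) = 3  ⟹  A = 3
Only A = 3 satisfies everything.
Hence u(x, y) = 3 \cos{\left(x y \right)}.

Answer: u(x, y) = 3 \cos{\left(x y \right)}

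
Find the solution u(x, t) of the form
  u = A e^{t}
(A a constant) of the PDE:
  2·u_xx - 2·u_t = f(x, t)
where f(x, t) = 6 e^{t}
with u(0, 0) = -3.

Substitute the ansatz u = A e^{t} into the left-hand side.
Derivatives of the ansatz:
  u_xx = 0
  u_t = A e^{t}
Term by term:
  2·u_xx = 0
  -2·u_t = - 2 A e^{t}
So the left-hand side equals
  - 2 A e^{t}
This must equal f(x, t) = 6 e^{t} identically.
Matching coefficients of the independent functions:
  [e^{t}]:  - 2 A = 6
Solving: A = -3.
Check against the point condition:
  u(0, 0) = -3  ⟹  A = -3  ✓
Hence u(x, t) = - 3 e^{t}.

Answer: u(x, t) = - 3 e^{t}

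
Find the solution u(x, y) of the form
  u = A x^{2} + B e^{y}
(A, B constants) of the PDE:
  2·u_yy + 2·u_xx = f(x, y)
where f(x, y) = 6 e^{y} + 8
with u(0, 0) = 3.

Substitute the ansatz u = A x^{2} + B e^{y} into the left-hand side.
Derivatives of the ansatz:
  u_yy = B e^{y}
  u_xx = 2 A
Term by term:
  2·u_yy = 2 B e^{y}
  2·u_xx = 4 A
So the left-hand side equals
  4 A + 2 B e^{y}
This must equal f(x, y) = 6 e^{y} + 8 identically.
Matching coefficients of the independent functions:
  [constant term]:  4 A = 8
  [e^{y}]:  2 B = 6
Solving: A = 2, B = 3.
Check against the point condition:
  u(0, 0) = 3  ⟹  B = 3  ✓
Hence u(x, y) = 2 x^{2} + 3 e^{y}.

Answer: u(x, y) = 2 x^{2} + 3 e^{y}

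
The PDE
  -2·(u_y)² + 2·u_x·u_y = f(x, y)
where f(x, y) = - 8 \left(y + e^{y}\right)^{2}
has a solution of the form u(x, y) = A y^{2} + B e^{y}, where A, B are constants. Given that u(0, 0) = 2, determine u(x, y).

Substitute the ansatz u = A y^{2} + B e^{y} into the left-hand side.
Derivatives of the ansatz:
  u_y = 2 A y + B e^{y}
  u_x = 0
Term by term:
  -2·(u_y)² = - 8 A^{2} y^{2} - 8 A B y e^{y} - 2 B^{2} e^{2 y}
  2·u_x·u_y = 0
So the left-hand side equals
  - 8 A^{2} y^{2} - 8 A B y e^{y} - 2 B^{2} e^{2 y}
This must equal f(x, y) identically; expanded, f = - 8 y^{2} - 16 y e^{y} - 8 e^{2 y}.
Matching coefficients of the independent functions:
  [y^{2}]:  - 8 A^{2} = -8
  [y e^{y}]:  - 8 A B = -16
  [e^{2 y}]:  - 2 B^{2} = -8
These equations allow (A, B) = (-1, -2) or (1, 2).
Impose the point condition(s):
  u(0, 0) = 2  ⟹  B = 2
Only A = 1, B = 2 satisfies everything.
Hence u(x, y) = y^{2} + 2 e^{y}.

Answer: u(x, y) = y^{2} + 2 e^{y}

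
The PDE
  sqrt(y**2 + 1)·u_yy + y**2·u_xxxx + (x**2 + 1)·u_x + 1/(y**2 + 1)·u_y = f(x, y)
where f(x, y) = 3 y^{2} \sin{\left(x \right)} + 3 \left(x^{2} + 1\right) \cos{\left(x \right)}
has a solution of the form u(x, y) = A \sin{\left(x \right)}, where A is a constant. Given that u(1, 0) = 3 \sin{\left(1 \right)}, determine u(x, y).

Substitute the ansatz u = A \sin{\left(x \right)} into the left-hand side.
Derivatives of the ansatz:
  u_yy = 0
  u_xxxx = A \sin{\left(x \right)}
  u_x = A \cos{\left(x \right)}
  u_y = 0
Term by term:
  sqrt(y**2 + 1)·u_yy = 0
  y**2·u_xxxx = A y^{2} \sin{\left(x \right)}
  (x**2 + 1)·u_x = A x^{2} \cos{\left(x \right)} + A \cos{\left(x \right)}
  1/(y**2 + 1)·u_y = 0
So the left-hand side equals
  A x^{2} \cos{\left(x \right)} + A y^{2} \sin{\left(x \right)} + A \cos{\left(x \right)}
This must equal f(x, y) identically; expanded, f = 3 x^{2} \cos{\left(x \right)} + 3 y^{2} \sin{\left(x \right)} + 3 \cos{\left(x \right)}.
Matching coefficients of the independent functions:
  [x^{2} \cos{\left(x \right)}, y^{2} \sin{\left(x \right)}, \cos{\left(x \right)}]:  A = 3
Solving: A = 3.
Check against the point condition:
  u(1, 0) = 3 \sin{\left(1 \right)}  ⟹  A \sin{\left(1 \right)} = 3 \sin{\left(1 \right)}  ✓
Hence u(x, y) = 3 \sin{\left(x \right)}.

Answer: u(x, y) = 3 \sin{\left(x \right)}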